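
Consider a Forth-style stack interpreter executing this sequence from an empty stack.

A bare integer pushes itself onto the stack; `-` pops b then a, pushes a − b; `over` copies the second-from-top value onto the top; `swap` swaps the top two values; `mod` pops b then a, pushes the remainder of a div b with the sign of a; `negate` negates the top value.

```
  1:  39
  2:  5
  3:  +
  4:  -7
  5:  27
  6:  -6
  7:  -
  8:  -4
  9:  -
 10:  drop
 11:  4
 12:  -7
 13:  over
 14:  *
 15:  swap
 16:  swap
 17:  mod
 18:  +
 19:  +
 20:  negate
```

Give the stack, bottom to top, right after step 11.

39   → [39]
5    → [39, 5]
+    → [44]
-7   → [44, -7]
27   → [44, -7, 27]
-6   → [44, -7, 27, -6]
-    → [44, -7, 33]
-4   → [44, -7, 33, -4]
-    → [44, -7, 37]
drop → [44, -7]
4    → [44, -7, 4]

[44, -7, 4]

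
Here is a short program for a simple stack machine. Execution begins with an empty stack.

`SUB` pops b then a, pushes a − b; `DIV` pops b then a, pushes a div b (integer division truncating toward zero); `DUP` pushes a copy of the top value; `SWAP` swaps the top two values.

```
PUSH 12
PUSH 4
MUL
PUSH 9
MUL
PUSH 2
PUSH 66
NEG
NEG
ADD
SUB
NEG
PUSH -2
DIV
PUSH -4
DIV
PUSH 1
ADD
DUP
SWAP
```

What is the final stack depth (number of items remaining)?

PUSH 12 : [12]
PUSH 4  : [12, 4]
MUL     : [48]
PUSH 9  : [48, 9]
MUL     : [432]
PUSH 2  : [432, 2]
PUSH 66 : [432, 2, 66]
NEG     : [432, 2, -66]
NEG     : [432, 2, 66]
ADD     : [432, 68]
SUB     : [364]
NEG     : [-364]
PUSH -2 : [-364, -2]
DIV     : [182]
PUSH -4 : [182, -4]
DIV     : [-45]
PUSH 1  : [-45, 1]
ADD     : [-44]
DUP     : [-44, -44]
SWAP    : [-44, -44]

2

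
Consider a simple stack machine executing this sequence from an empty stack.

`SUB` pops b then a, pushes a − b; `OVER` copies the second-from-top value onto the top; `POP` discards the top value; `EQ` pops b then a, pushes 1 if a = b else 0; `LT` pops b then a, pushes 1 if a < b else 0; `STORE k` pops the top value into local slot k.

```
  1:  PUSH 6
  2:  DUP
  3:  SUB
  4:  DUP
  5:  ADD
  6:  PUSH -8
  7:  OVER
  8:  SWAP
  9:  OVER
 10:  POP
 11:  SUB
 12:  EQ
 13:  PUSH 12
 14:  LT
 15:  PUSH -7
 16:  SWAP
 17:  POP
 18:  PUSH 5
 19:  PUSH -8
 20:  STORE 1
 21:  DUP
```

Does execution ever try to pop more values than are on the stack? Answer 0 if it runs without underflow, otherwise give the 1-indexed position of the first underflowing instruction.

0

PUSH 6  : 6
DUP     : 6 6
SUB     : 0
DUP     : 0 0
ADD     : 0
PUSH -8 : 0 -8
OVER    : 0 -8 0
SWAP    : 0 0 -8
OVER    : 0 0 -8 0
POP     : 0 0 -8
SUB     : 0 8
EQ      : 0
PUSH 12 : 0 12
LT      : 1
PUSH -7 : 1 -7
SWAP    : -7 1
POP     : -7
PUSH 5  : -7 5
PUSH -8 : -7 5 -8
STORE 1 : -7 5
DUP     : -7 5 5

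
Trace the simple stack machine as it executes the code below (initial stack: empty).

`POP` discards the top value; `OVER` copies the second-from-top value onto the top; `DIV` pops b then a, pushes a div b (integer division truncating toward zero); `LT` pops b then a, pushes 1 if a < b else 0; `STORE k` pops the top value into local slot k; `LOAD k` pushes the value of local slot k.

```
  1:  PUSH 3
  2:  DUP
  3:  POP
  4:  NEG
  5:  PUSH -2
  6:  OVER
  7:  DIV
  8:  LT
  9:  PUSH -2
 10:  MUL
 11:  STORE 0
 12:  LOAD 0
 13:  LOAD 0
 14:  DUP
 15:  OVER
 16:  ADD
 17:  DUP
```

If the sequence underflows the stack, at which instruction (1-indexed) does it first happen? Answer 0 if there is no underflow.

0

PUSH 3  -> [3]
DUP     -> [3, 3]
POP     -> [3]
NEG     -> [-3]
PUSH -2 -> [-3, -2]
OVER    -> [-3, -2, -3]
DIV     -> [-3, 0]
LT      -> [1]
PUSH -2 -> [1, -2]
MUL     -> [-2]
STORE 0 -> []
LOAD 0  -> [-2]
LOAD 0  -> [-2, -2]
DUP     -> [-2, -2, -2]
OVER    -> [-2, -2, -2, -2]
ADD     -> [-2, -2, -4]
DUP     -> [-2, -2, -4, -4]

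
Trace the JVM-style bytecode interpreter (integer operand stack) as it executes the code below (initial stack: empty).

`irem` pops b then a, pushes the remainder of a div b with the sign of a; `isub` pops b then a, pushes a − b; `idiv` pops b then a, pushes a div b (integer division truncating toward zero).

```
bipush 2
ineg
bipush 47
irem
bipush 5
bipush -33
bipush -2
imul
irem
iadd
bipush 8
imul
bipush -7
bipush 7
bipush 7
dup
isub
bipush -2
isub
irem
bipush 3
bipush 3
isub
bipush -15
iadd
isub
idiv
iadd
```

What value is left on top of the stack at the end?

24

bipush 2   -> 2
ineg       -> -2
bipush 47  -> -2 47
irem       -> -2
bipush 5   -> -2 5
bipush -33 -> -2 5 -33
bipush -2  -> -2 5 -33 -2
imul       -> -2 5 66
irem       -> -2 5
iadd       -> 3
bipush 8   -> 3 8
imul       -> 24
bipush -7  -> 24 -7
bipush 7   -> 24 -7 7
bipush 7   -> 24 -7 7 7
dup        -> 24 -7 7 7 7
isub       -> 24 -7 7 0
bipush -2  -> 24 -7 7 0 -2
isub       -> 24 -7 7 2
irem       -> 24 -7 1
bipush 3   -> 24 -7 1 3
bipush 3   -> 24 -7 1 3 3
isub       -> 24 -7 1 0
bipush -15 -> 24 -7 1 0 -15
iadd       -> 24 -7 1 -15
isub       -> 24 -7 16
idiv       -> 24 0
iadd       -> 24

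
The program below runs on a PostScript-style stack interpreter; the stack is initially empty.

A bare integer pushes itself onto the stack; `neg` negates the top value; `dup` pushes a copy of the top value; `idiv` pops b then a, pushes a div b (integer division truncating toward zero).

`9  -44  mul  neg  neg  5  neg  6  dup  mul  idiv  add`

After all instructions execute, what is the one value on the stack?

-396

9    -> 9
-44  -> 9 -44
mul  -> -396
neg  -> 396
neg  -> -396
5    -> -396 5
neg  -> -396 -5
6    -> -396 -5 6
dup  -> -396 -5 6 6
mul  -> -396 -5 36
idiv -> -396 0
add  -> -396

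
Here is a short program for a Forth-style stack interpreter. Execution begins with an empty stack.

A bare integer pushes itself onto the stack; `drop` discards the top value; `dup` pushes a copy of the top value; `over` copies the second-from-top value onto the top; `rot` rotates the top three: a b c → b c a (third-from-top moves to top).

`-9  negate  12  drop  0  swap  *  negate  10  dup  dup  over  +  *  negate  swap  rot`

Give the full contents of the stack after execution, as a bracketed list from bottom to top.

[-200, 10, 0]

-9     -> [-9]
negate -> [9]
12     -> [9, 12]
drop   -> [9]
0      -> [9, 0]
swap   -> [0, 9]
*      -> [0]
negate -> [0]
10     -> [0, 10]
dup    -> [0, 10, 10]
dup    -> [0, 10, 10, 10]
over   -> [0, 10, 10, 10, 10]
+      -> [0, 10, 10, 20]
*      -> [0, 10, 200]
negate -> [0, 10, -200]
swap   -> [0, -200, 10]
rot    -> [-200, 10, 0]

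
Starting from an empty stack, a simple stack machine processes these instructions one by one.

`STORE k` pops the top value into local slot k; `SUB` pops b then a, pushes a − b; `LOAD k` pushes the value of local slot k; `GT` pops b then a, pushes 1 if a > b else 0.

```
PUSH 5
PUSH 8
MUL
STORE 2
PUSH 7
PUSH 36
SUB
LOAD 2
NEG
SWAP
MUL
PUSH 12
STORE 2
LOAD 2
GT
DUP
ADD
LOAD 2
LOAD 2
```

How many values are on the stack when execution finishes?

3

PUSH 5  → 5
PUSH 8  → 5 8
MUL     → 40
STORE 2 → (empty)
PUSH 7  → 7
PUSH 36 → 7 36
SUB     → -29
LOAD 2  → -29 40
NEG     → -29 -40
SWAP    → -40 -29
MUL     → 1160
PUSH 12 → 1160 12
STORE 2 → 1160
LOAD 2  → 1160 12
GT      → 1
DUP     → 1 1
ADD     → 2
LOAD 2  → 2 12
LOAD 2  → 2 12 12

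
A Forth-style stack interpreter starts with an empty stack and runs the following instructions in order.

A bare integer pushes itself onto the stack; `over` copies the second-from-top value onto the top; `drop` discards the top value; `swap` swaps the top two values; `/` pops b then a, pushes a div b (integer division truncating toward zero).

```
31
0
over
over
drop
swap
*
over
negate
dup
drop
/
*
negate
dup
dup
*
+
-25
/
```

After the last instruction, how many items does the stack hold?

1

31      [31]
0       [31, 0]
over    [31, 0, 31]
over    [31, 0, 31, 0]
drop    [31, 0, 31]
swap    [31, 31, 0]
*       [31, 0]
over    [31, 0, 31]
negate  [31, 0, -31]
dup     [31, 0, -31, -31]
drop    [31, 0, -31]
/       [31, 0]
*       [0]
negate  [0]
dup     [0, 0]
dup     [0, 0, 0]
*       [0, 0]
+       [0]
-25     [0, -25]
/       [0]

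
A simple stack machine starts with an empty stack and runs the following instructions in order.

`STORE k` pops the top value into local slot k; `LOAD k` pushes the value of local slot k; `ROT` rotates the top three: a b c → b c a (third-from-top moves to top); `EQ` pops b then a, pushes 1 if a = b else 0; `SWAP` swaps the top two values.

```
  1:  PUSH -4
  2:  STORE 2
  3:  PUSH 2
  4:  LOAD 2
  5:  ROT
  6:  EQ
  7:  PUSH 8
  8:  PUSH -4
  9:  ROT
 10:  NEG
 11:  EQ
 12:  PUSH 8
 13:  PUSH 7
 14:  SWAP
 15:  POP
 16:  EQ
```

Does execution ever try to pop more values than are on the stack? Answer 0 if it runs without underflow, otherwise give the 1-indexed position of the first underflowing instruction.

5

PUSH -4 → [-4]
STORE 2 → []
PUSH 2  → [2]
LOAD 2  → [2, -4]
ROT  — needs 3 operands, stack has 2 → underflow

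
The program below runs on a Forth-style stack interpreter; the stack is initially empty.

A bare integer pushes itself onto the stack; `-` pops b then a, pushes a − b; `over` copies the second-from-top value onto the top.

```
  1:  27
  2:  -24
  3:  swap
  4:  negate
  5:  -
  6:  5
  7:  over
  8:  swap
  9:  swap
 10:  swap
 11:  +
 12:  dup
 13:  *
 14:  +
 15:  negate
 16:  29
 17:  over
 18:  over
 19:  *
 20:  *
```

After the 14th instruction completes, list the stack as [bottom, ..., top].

[67]

27     : 27
-24    : 27 -24
swap   : -24 27
negate : -24 -27
-      : 3
5      : 3 5
over   : 3 5 3
swap   : 3 3 5
swap   : 3 5 3
swap   : 3 3 5
+      : 3 8
dup    : 3 8 8
*      : 3 64
+      : 67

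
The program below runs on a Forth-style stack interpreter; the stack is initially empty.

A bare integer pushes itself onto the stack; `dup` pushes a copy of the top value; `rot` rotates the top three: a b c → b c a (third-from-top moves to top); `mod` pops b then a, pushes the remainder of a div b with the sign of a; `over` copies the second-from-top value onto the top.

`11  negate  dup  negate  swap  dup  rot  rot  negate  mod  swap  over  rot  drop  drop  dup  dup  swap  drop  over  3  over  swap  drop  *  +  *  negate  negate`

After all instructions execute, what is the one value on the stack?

-1210

11     -> 11
negate -> -11
dup    -> -11 -11
negate -> -11 11
swap   -> 11 -11
dup    -> 11 -11 -11
rot    -> -11 -11 11
rot    -> -11 11 -11
negate -> -11 11 11
mod    -> -11 0
swap   -> 0 -11
over   -> 0 -11 0
rot    -> -11 0 0
drop   -> -11 0
drop   -> -11
dup    -> -11 -11
dup    -> -11 -11 -11
swap   -> -11 -11 -11
drop   -> -11 -11
over   -> -11 -11 -11
3      -> -11 -11 -11 3
over   -> -11 -11 -11 3 -11
swap   -> -11 -11 -11 -11 3
drop   -> -11 -11 -11 -11
*      -> -11 -11 121
+      -> -11 110
*      -> -1210
negate -> 1210
negate -> -1210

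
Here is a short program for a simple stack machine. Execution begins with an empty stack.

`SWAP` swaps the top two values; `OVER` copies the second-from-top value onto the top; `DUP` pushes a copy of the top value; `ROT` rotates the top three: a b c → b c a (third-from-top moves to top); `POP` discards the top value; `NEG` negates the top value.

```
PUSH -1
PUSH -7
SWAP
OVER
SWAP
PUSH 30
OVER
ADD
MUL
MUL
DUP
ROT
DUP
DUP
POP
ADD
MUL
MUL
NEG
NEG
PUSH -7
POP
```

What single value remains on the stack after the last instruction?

PUSH -1 : [-1]
PUSH -7 : [-1, -7]
SWAP    : [-7, -1]
OVER    : [-7, -1, -7]
SWAP    : [-7, -7, -1]
PUSH 30 : [-7, -7, -1, 30]
OVER    : [-7, -7, -1, 30, -1]
ADD     : [-7, -7, -1, 29]
MUL     : [-7, -7, -29]
MUL     : [-7, 203]
DUP     : [-7, 203, 203]
ROT     : [203, 203, -7]
DUP     : [203, 203, -7, -7]
DUP     : [203, 203, -7, -7, -7]
POP     : [203, 203, -7, -7]
ADD     : [203, 203, -14]
MUL     : [203, -2842]
MUL     : [-576926]
NEG     : [576926]
NEG     : [-576926]
PUSH -7 : [-576926, -7]
POP     : [-576926]

-576926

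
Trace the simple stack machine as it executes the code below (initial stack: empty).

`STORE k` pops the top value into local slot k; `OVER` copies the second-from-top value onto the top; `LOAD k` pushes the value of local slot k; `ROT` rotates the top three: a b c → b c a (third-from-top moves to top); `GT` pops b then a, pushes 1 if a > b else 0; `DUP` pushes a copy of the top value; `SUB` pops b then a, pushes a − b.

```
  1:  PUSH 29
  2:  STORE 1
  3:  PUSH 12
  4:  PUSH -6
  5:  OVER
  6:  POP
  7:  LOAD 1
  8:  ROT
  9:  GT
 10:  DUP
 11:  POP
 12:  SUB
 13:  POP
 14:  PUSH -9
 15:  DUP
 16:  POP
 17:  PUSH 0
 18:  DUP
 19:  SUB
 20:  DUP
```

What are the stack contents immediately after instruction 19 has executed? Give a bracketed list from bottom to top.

PUSH 29  [29]
STORE 1  []
PUSH 12  [12]
PUSH -6  [12, -6]
OVER     [12, -6, 12]
POP      [12, -6]
LOAD 1   [12, -6, 29]
ROT      [-6, 29, 12]
GT       [-6, 1]
DUP      [-6, 1, 1]
POP      [-6, 1]
SUB      [-7]
POP      []
PUSH -9  [-9]
DUP      [-9, -9]
POP      [-9]
PUSH 0   [-9, 0]
DUP      [-9, 0, 0]
SUB      [-9, 0]

[-9, 0]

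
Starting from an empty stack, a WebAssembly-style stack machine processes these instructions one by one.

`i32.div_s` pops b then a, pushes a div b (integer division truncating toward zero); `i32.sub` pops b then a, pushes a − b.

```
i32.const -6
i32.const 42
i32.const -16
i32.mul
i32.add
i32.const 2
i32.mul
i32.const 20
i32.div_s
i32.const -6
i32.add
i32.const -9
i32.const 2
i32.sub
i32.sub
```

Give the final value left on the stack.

-62

i32.const -6   -6
i32.const 42   -6 42
i32.const -16  -6 42 -16
i32.mul        -6 -672
i32.add        -678
i32.const 2    -678 2
i32.mul        -1356
i32.const 20   -1356 20
i32.div_s      -67
i32.const -6   -67 -6
i32.add        -73
i32.const -9   -73 -9
i32.const 2    -73 -9 2
i32.sub        -73 -11
i32.sub        -62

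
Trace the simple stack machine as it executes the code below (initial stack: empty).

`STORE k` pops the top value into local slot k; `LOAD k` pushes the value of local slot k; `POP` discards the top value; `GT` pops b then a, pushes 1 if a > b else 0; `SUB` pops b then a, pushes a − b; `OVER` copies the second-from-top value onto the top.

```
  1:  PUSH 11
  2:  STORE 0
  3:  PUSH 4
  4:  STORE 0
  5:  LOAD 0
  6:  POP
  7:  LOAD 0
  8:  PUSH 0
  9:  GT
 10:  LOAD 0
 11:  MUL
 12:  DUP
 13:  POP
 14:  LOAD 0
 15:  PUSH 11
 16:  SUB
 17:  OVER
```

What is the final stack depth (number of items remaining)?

3

PUSH 11 : 11
STORE 0 : (empty)
PUSH 4  : 4
STORE 0 : (empty)
LOAD 0  : 4
POP     : (empty)
LOAD 0  : 4
PUSH 0  : 4 0
GT      : 1
LOAD 0  : 1 4
MUL     : 4
DUP     : 4 4
POP     : 4
LOAD 0  : 4 4
PUSH 11 : 4 4 11
SUB     : 4 -7
OVER    : 4 -7 4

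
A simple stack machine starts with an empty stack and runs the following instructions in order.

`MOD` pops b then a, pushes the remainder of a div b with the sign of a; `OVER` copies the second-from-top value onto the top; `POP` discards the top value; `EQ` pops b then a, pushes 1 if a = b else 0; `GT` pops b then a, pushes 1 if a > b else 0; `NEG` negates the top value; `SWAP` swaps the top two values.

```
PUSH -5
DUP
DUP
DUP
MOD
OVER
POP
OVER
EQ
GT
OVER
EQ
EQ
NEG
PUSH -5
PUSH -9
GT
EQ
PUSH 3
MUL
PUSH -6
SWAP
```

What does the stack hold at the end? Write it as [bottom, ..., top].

[-6, 0]

PUSH -5 : -5
DUP     : -5 -5
DUP     : -5 -5 -5
DUP     : -5 -5 -5 -5
MOD     : -5 -5 0
OVER    : -5 -5 0 -5
POP     : -5 -5 0
OVER    : -5 -5 0 -5
EQ      : -5 -5 0
GT      : -5 0
OVER    : -5 0 -5
EQ      : -5 0
EQ      : 0
NEG     : 0
PUSH -5 : 0 -5
PUSH -9 : 0 -5 -9
GT      : 0 1
EQ      : 0
PUSH 3  : 0 3
MUL     : 0
PUSH -6 : 0 -6
SWAP    : -6 0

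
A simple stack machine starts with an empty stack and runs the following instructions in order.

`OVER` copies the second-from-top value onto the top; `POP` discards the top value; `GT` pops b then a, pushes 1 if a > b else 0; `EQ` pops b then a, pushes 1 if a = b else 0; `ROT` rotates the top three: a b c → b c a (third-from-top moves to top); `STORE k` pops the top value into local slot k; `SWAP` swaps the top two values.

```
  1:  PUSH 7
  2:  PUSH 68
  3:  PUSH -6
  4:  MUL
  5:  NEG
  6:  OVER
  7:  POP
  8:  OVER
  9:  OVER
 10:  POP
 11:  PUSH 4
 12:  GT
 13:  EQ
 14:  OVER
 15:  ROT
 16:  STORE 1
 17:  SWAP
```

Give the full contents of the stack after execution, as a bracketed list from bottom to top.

PUSH 7  → 7
PUSH 68 → 7 68
PUSH -6 → 7 68 -6
MUL     → 7 -408
NEG     → 7 408
OVER    → 7 408 7
POP     → 7 408
OVER    → 7 408 7
OVER    → 7 408 7 408
POP     → 7 408 7
PUSH 4  → 7 408 7 4
GT      → 7 408 1
EQ      → 7 0
OVER    → 7 0 7
ROT     → 0 7 7
STORE 1 → 0 7
SWAP    → 7 0

[7, 0]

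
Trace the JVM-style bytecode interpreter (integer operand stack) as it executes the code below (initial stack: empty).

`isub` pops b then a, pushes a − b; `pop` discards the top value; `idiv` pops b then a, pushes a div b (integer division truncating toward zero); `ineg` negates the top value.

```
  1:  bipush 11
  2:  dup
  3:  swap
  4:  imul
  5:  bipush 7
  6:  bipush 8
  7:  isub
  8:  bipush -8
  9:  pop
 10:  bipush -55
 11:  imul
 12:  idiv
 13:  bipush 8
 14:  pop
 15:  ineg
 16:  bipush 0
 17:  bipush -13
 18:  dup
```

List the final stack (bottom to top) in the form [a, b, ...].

bipush 11  : 11
dup        : 11 11
swap       : 11 11
imul       : 121
bipush 7   : 121 7
bipush 8   : 121 7 8
isub       : 121 -1
bipush -8  : 121 -1 -8
pop        : 121 -1
bipush -55 : 121 -1 -55
imul       : 121 55
idiv       : 2
bipush 8   : 2 8
pop        : 2
ineg       : -2
bipush 0   : -2 0
bipush -13 : -2 0 -13
dup        : -2 0 -13 -13

[-2, 0, -13, -13]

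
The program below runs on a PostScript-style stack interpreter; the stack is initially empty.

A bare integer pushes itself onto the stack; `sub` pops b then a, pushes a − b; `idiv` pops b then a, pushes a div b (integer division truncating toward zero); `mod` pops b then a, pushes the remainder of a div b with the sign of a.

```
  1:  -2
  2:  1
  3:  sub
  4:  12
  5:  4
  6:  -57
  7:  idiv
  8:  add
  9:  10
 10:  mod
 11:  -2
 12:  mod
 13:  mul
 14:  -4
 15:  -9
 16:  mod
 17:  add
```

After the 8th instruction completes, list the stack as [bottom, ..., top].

-2   → [-2]
1    → [-2, 1]
sub  → [-3]
12   → [-3, 12]
4    → [-3, 12, 4]
-57  → [-3, 12, 4, -57]
idiv → [-3, 12, 0]
add  → [-3, 12]

[-3, 12]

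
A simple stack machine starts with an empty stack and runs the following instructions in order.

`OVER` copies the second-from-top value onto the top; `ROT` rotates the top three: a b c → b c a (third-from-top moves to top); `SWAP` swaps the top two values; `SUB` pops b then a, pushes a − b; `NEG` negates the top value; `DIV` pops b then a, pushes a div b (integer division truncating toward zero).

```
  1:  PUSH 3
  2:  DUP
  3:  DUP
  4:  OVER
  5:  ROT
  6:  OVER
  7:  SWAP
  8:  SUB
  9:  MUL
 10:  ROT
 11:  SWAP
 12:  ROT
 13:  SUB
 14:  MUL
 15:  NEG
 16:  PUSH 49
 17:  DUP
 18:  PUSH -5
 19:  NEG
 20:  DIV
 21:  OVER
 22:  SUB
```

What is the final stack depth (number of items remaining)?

3

PUSH 3  : [3]
DUP     : [3, 3]
DUP     : [3, 3, 3]
OVER    : [3, 3, 3, 3]
ROT     : [3, 3, 3, 3]
OVER    : [3, 3, 3, 3, 3]
SWAP    : [3, 3, 3, 3, 3]
SUB     : [3, 3, 3, 0]
MUL     : [3, 3, 0]
ROT     : [3, 0, 3]
SWAP    : [3, 3, 0]
ROT     : [3, 0, 3]
SUB     : [3, -3]
MUL     : [-9]
NEG     : [9]
PUSH 49 : [9, 49]
DUP     : [9, 49, 49]
PUSH -5 : [9, 49, 49, -5]
NEG     : [9, 49, 49, 5]
DIV     : [9, 49, 9]
OVER    : [9, 49, 9, 49]
SUB     : [9, 49, -40]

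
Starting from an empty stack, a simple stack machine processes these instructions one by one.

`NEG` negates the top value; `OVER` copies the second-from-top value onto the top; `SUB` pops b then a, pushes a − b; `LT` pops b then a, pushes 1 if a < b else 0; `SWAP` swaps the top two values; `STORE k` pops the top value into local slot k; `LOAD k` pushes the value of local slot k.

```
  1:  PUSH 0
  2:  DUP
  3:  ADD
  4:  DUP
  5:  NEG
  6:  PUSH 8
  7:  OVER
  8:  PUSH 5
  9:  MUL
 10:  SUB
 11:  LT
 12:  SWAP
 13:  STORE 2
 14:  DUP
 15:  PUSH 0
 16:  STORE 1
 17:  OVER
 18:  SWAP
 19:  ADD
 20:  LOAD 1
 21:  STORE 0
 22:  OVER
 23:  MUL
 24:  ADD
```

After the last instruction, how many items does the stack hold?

PUSH 0   0
DUP      0 0
ADD      0
DUP      0 0
NEG      0 0
PUSH 8   0 0 8
OVER     0 0 8 0
PUSH 5   0 0 8 0 5
MUL      0 0 8 0
SUB      0 0 8
LT       0 1
SWAP     1 0
STORE 2  1
DUP      1 1
PUSH 0   1 1 0
STORE 1  1 1
OVER     1 1 1
SWAP     1 1 1
ADD      1 2
LOAD 1   1 2 0
STORE 0  1 2
OVER     1 2 1
MUL      1 2
ADD      3

1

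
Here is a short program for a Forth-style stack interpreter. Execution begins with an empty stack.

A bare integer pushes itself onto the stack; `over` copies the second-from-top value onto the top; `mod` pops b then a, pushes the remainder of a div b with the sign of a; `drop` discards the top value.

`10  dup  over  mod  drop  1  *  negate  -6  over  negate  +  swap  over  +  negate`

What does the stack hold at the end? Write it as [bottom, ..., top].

10     : 10
dup    : 10 10
over   : 10 10 10
mod    : 10 0
drop   : 10
1      : 10 1
*      : 10
negate : -10
-6     : -10 -6
over   : -10 -6 -10
negate : -10 -6 10
+      : -10 4
swap   : 4 -10
over   : 4 -10 4
+      : 4 -6
negate : 4 6

[4, 6]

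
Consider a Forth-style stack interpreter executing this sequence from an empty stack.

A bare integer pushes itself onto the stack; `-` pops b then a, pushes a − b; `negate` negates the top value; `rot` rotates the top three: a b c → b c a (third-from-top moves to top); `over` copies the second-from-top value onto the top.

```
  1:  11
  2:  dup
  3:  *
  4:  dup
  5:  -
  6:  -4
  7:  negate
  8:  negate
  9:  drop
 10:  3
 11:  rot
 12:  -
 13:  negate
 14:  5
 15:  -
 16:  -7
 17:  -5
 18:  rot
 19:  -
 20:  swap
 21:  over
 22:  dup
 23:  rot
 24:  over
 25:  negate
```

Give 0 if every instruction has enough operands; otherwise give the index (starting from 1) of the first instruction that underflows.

11

11     -> 11
dup    -> 11 11
*      -> 121
dup    -> 121 121
-      -> 0
-4     -> 0 -4
negate -> 0 4
negate -> 0 -4
drop   -> 0
3      -> 0 3
rot  — needs 3 operands, stack has 2 → underflow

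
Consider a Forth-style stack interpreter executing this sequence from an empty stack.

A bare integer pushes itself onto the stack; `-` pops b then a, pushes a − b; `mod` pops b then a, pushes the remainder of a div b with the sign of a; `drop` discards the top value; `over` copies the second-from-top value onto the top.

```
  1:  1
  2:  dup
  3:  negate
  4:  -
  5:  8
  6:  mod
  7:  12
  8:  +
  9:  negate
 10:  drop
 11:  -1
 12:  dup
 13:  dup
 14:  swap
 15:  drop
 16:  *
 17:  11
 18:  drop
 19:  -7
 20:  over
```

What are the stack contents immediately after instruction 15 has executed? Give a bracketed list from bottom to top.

1      → 1
dup    → 1 1
negate → 1 -1
-      → 2
8      → 2 8
mod    → 2
12     → 2 12
+      → 14
negate → -14
drop   → (empty)
-1     → -1
dup    → -1 -1
dup    → -1 -1 -1
swap   → -1 -1 -1
drop   → -1 -1

[-1, -1]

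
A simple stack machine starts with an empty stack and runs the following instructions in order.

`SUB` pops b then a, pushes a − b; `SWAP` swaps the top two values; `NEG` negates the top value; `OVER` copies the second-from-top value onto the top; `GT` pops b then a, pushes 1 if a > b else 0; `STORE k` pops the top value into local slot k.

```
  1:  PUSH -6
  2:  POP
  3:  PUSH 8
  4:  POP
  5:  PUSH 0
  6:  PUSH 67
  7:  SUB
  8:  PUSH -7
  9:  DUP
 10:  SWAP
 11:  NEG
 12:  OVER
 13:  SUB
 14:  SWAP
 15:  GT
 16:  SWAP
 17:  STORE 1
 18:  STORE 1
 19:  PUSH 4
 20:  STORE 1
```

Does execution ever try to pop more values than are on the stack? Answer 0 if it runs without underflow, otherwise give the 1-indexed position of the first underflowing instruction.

0

PUSH -6 → -6
POP     → (empty)
PUSH 8  → 8
POP     → (empty)
PUSH 0  → 0
PUSH 67 → 0 67
SUB     → -67
PUSH -7 → -67 -7
DUP     → -67 -7 -7
SWAP    → -67 -7 -7
NEG     → -67 -7 7
OVER    → -67 -7 7 -7
SUB     → -67 -7 14
SWAP    → -67 14 -7
GT      → -67 1
SWAP    → 1 -67
STORE 1 → 1
STORE 1 → (empty)
PUSH 4  → 4
STORE 1 → (empty)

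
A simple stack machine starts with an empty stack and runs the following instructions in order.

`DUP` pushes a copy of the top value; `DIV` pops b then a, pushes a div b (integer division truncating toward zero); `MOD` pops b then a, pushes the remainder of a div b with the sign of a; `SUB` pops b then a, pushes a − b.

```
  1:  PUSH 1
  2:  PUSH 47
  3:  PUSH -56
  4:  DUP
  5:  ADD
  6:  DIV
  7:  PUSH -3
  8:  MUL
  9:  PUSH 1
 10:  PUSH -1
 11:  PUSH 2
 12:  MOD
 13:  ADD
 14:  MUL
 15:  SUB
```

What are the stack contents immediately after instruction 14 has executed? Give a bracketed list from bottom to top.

PUSH 1   : 1
PUSH 47  : 1 47
PUSH -56 : 1 47 -56
DUP      : 1 47 -56 -56
ADD      : 1 47 -112
DIV      : 1 0
PUSH -3  : 1 0 -3
MUL      : 1 0
PUSH 1   : 1 0 1
PUSH -1  : 1 0 1 -1
PUSH 2   : 1 0 1 -1 2
MOD      : 1 0 1 -1
ADD      : 1 0 0
MUL      : 1 0

[1, 0]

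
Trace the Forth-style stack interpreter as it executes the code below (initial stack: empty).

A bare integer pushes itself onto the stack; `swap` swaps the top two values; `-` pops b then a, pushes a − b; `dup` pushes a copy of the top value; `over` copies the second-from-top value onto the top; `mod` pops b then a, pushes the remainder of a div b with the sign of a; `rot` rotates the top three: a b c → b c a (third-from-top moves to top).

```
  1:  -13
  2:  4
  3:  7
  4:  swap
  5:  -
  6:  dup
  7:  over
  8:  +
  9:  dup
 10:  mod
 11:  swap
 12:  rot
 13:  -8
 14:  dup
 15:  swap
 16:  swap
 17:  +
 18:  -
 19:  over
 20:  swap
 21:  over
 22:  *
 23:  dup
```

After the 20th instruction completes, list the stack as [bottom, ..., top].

[0, 3, 3, 3]

-13   -13
4     -13 4
7     -13 4 7
swap  -13 7 4
-     -13 3
dup   -13 3 3
over  -13 3 3 3
+     -13 3 6
dup   -13 3 6 6
mod   -13 3 0
swap  -13 0 3
rot   0 3 -13
-8    0 3 -13 -8
dup   0 3 -13 -8 -8
swap  0 3 -13 -8 -8
swap  0 3 -13 -8 -8
+     0 3 -13 -16
-     0 3 3
over  0 3 3 3
swap  0 3 3 3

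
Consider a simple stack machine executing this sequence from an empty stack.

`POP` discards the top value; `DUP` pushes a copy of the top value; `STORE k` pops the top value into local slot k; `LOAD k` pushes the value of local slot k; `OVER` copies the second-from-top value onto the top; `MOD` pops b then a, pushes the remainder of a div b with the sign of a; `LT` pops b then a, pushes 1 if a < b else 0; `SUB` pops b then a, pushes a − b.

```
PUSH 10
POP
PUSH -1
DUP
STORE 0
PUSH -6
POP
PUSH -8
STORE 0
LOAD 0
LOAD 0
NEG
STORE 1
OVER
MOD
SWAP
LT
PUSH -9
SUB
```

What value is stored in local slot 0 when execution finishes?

-8

PUSH 10 → 10
POP     → (empty)
PUSH -1 → -1
DUP     → -1 -1
STORE 0 → -1
PUSH -6 → -1 -6
POP     → -1
PUSH -8 → -1 -8
STORE 0 → -1
LOAD 0  → -1 -8
LOAD 0  → -1 -8 -8
NEG     → -1 -8 8
STORE 1 → -1 -8
OVER    → -1 -8 -1
MOD     → -1 0
SWAP    → 0 -1
LT      → 0
PUSH -9 → 0 -9
SUB     → 9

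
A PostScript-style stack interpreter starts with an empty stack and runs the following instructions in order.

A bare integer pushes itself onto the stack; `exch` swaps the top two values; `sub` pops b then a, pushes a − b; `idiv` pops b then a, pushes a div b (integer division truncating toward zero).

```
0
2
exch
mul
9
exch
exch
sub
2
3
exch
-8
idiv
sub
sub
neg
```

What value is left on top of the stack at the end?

12

0    → 0
2    → 0 2
exch → 2 0
mul  → 0
9    → 0 9
exch → 9 0
exch → 0 9
sub  → -9
2    → -9 2
3    → -9 2 3
exch → -9 3 2
-8   → -9 3 2 -8
idiv → -9 3 0
sub  → -9 3
sub  → -12
neg  → 12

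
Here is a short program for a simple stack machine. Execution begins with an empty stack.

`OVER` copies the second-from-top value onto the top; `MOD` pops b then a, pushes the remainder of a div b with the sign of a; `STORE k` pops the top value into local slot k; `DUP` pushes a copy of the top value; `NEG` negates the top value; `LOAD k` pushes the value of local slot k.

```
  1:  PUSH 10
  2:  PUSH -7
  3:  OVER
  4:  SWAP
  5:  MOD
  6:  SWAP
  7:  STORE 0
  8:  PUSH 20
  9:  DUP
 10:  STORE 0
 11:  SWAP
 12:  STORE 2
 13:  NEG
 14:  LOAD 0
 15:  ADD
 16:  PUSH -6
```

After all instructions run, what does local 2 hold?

PUSH 10 -> 10
PUSH -7 -> 10 -7
OVER    -> 10 -7 10
SWAP    -> 10 10 -7
MOD     -> 10 3
SWAP    -> 3 10
STORE 0 -> 3
PUSH 20 -> 3 20
DUP     -> 3 20 20
STORE 0 -> 3 20
SWAP    -> 20 3
STORE 2 -> 20
NEG     -> -20
LOAD 0  -> -20 20
ADD     -> 0
PUSH -6 -> 0 -6

3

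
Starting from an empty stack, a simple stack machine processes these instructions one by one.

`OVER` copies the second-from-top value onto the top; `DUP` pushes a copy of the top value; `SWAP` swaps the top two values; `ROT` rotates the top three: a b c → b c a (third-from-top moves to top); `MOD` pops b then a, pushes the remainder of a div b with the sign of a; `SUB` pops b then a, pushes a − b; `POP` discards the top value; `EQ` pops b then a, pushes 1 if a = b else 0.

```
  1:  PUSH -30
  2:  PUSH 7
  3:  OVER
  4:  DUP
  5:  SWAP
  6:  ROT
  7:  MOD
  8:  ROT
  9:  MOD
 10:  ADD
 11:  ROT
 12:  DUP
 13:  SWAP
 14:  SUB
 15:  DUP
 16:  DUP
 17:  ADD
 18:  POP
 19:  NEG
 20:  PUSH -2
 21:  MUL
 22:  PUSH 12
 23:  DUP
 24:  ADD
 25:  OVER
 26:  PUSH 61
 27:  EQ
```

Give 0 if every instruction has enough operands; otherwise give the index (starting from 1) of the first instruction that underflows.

11

PUSH -30  [-30]
PUSH 7    [-30, 7]
OVER      [-30, 7, -30]
DUP       [-30, 7, -30, -30]
SWAP      [-30, 7, -30, -30]
ROT       [-30, -30, -30, 7]
MOD       [-30, -30, -2]
ROT       [-30, -2, -30]
MOD       [-30, -2]
ADD       [-32]
ROT  — needs 3 operands, stack has 1 → underflow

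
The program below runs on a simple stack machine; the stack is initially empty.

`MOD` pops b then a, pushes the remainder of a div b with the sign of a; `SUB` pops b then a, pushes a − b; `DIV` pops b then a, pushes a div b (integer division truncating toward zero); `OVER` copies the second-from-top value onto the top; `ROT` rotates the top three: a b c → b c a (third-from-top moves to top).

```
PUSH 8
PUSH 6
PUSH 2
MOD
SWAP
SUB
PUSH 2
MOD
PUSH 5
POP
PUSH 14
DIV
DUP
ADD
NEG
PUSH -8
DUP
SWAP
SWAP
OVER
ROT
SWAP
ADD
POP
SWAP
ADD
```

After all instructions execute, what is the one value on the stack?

PUSH 8  → 8
PUSH 6  → 8 6
PUSH 2  → 8 6 2
MOD     → 8 0
SWAP    → 0 8
SUB     → -8
PUSH 2  → -8 2
MOD     → 0
PUSH 5  → 0 5
POP     → 0
PUSH 14 → 0 14
DIV     → 0
DUP     → 0 0
ADD     → 0
NEG     → 0
PUSH -8 → 0 -8
DUP     → 0 -8 -8
SWAP    → 0 -8 -8
SWAP    → 0 -8 -8
OVER    → 0 -8 -8 -8
ROT     → 0 -8 -8 -8
SWAP    → 0 -8 -8 -8
ADD     → 0 -8 -16
POP     → 0 -8
SWAP    → -8 0
ADD     → -8

-8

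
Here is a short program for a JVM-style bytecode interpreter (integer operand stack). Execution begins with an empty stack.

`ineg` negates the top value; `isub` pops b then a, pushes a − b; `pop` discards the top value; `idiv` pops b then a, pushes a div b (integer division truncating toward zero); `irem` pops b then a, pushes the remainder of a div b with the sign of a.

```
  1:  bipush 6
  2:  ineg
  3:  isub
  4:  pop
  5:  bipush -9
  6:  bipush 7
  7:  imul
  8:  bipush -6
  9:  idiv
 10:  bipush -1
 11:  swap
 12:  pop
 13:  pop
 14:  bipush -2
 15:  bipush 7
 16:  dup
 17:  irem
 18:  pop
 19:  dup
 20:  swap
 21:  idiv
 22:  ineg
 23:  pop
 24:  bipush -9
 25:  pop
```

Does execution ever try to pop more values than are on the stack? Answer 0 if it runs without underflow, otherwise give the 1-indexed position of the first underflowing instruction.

3

bipush 6 -> 6
ineg     -> -6
isub  — needs 2 operands, stack has 1 → underflow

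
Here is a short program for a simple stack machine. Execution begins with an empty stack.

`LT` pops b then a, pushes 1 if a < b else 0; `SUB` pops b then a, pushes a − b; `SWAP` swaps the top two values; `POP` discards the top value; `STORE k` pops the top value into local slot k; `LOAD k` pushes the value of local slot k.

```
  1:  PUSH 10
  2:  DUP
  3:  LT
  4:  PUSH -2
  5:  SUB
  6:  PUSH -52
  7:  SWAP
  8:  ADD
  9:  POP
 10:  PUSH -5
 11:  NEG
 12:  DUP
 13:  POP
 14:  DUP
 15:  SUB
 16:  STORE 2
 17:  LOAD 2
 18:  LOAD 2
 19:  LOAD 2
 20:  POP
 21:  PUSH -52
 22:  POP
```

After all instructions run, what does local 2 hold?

PUSH 10  → 10
DUP      → 10 10
LT       → 0
PUSH -2  → 0 -2
SUB      → 2
PUSH -52 → 2 -52
SWAP     → -52 2
ADD      → -50
POP      → (empty)
PUSH -5  → -5
NEG      → 5
DUP      → 5 5
POP      → 5
DUP      → 5 5
SUB      → 0
STORE 2  → (empty)
LOAD 2   → 0
LOAD 2   → 0 0
LOAD 2   → 0 0 0
POP      → 0 0
PUSH -52 → 0 0 -52
POP      → 0 0

0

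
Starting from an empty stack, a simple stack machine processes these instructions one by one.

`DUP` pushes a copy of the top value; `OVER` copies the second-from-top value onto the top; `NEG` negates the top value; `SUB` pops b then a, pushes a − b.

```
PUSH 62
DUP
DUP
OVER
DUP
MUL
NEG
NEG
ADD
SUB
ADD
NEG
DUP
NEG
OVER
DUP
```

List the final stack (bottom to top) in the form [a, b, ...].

PUSH 62  [62]
DUP      [62, 62]
DUP      [62, 62, 62]
OVER     [62, 62, 62, 62]
DUP      [62, 62, 62, 62, 62]
MUL      [62, 62, 62, 3844]
NEG      [62, 62, 62, -3844]
NEG      [62, 62, 62, 3844]
ADD      [62, 62, 3906]
SUB      [62, -3844]
ADD      [-3782]
NEG      [3782]
DUP      [3782, 3782]
NEG      [3782, -3782]
OVER     [3782, -3782, 3782]
DUP      [3782, -3782, 3782, 3782]

[3782, -3782, 3782, 3782]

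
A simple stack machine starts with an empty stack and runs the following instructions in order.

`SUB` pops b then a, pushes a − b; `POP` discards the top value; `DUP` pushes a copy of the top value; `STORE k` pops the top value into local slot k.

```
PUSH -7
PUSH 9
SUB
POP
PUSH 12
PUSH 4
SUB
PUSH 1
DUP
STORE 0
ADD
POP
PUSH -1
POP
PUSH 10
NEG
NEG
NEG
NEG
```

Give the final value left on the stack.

10

PUSH -7 → [-7]
PUSH 9  → [-7, 9]
SUB     → [-16]
POP     → []
PUSH 12 → [12]
PUSH 4  → [12, 4]
SUB     → [8]
PUSH 1  → [8, 1]
DUP     → [8, 1, 1]
STORE 0 → [8, 1]
ADD     → [9]
POP     → []
PUSH -1 → [-1]
POP     → []
PUSH 10 → [10]
NEG     → [-10]
NEG     → [10]
NEG     → [-10]
NEG     → [10]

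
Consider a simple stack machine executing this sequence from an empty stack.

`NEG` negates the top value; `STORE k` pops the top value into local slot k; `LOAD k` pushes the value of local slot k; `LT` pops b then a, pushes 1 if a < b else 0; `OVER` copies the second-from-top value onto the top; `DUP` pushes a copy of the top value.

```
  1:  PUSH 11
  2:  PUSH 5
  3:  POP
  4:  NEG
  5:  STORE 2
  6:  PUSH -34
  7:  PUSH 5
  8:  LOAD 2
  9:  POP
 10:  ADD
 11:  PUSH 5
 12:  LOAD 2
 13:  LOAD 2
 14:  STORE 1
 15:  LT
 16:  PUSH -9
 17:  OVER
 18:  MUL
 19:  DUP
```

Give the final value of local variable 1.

PUSH 11  → 11
PUSH 5   → 11 5
POP      → 11
NEG      → -11
STORE 2  → (empty)
PUSH -34 → -34
PUSH 5   → -34 5
LOAD 2   → -34 5 -11
POP      → -34 5
ADD      → -29
PUSH 5   → -29 5
LOAD 2   → -29 5 -11
LOAD 2   → -29 5 -11 -11
STORE 1  → -29 5 -11
LT       → -29 0
PUSH -9  → -29 0 -9
OVER     → -29 0 -9 0
MUL      → -29 0 0
DUP      → -29 0 0 0

-11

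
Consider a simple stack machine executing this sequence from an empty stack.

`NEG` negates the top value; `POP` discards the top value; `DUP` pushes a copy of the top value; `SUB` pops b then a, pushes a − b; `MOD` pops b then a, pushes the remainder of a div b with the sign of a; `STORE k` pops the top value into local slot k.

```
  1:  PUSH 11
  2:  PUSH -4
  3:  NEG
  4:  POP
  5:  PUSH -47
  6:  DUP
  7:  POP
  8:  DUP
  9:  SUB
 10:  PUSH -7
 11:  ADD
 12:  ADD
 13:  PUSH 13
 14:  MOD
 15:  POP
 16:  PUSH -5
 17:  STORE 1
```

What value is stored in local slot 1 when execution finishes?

PUSH 11  : 11
PUSH -4  : 11 -4
NEG      : 11 4
POP      : 11
PUSH -47 : 11 -47
DUP      : 11 -47 -47
POP      : 11 -47
DUP      : 11 -47 -47
SUB      : 11 0
PUSH -7  : 11 0 -7
ADD      : 11 -7
ADD      : 4
PUSH 13  : 4 13
MOD      : 4
POP      : (empty)
PUSH -5  : -5
STORE 1  : (empty)

-5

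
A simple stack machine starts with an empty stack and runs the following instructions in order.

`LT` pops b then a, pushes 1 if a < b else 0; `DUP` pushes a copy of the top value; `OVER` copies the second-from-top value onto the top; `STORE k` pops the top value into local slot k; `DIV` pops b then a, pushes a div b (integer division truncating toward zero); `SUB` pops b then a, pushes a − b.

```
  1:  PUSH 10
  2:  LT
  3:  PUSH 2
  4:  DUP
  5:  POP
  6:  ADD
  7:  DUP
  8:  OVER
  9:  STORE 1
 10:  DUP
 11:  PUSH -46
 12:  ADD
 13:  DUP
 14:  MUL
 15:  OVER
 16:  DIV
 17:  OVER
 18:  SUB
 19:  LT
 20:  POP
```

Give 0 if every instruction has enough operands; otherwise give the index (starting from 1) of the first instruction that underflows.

2

PUSH 10 → [10]
LT  — needs 2 operands, stack has 1 → underflow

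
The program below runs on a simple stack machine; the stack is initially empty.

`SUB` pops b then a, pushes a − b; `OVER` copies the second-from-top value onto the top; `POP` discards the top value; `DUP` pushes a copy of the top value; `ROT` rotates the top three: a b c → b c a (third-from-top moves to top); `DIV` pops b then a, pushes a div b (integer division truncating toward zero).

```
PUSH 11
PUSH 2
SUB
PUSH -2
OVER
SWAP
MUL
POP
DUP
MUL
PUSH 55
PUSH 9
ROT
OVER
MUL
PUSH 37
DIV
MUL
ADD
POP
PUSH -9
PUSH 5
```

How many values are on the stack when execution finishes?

2

PUSH 11 : [11]
PUSH 2  : [11, 2]
SUB     : [9]
PUSH -2 : [9, -2]
OVER    : [9, -2, 9]
SWAP    : [9, 9, -2]
MUL     : [9, -18]
POP     : [9]
DUP     : [9, 9]
MUL     : [81]
PUSH 55 : [81, 55]
PUSH 9  : [81, 55, 9]
ROT     : [55, 9, 81]
OVER    : [55, 9, 81, 9]
MUL     : [55, 9, 729]
PUSH 37 : [55, 9, 729, 37]
DIV     : [55, 9, 19]
MUL     : [55, 171]
ADD     : [226]
POP     : []
PUSH -9 : [-9]
PUSH 5  : [-9, 5]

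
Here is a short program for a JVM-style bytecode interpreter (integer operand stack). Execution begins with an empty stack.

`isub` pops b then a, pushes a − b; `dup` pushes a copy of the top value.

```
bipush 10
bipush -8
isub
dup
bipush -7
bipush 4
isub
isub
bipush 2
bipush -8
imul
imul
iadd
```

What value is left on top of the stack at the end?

-446

bipush 10 : 10
bipush -8 : 10 -8
isub      : 18
dup       : 18 18
bipush -7 : 18 18 -7
bipush 4  : 18 18 -7 4
isub      : 18 18 -11
isub      : 18 29
bipush 2  : 18 29 2
bipush -8 : 18 29 2 -8
imul      : 18 29 -16
imul      : 18 -464
iadd      : -446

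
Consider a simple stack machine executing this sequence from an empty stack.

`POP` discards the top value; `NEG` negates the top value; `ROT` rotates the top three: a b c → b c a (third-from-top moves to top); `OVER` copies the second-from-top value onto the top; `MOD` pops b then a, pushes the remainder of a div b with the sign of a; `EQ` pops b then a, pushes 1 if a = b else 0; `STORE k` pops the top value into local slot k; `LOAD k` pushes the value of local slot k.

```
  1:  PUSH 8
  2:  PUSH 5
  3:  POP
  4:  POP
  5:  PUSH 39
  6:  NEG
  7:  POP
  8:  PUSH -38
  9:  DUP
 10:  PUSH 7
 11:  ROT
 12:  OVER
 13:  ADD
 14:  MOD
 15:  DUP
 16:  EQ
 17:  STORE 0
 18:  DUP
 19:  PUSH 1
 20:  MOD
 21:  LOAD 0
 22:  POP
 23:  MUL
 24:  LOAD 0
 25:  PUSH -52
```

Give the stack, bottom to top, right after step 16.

PUSH 8   → [8]
PUSH 5   → [8, 5]
POP      → [8]
POP      → []
PUSH 39  → [39]
NEG      → [-39]
POP      → []
PUSH -38 → [-38]
DUP      → [-38, -38]
PUSH 7   → [-38, -38, 7]
ROT      → [-38, 7, -38]
OVER     → [-38, 7, -38, 7]
ADD      → [-38, 7, -31]
MOD      → [-38, 7]
DUP      → [-38, 7, 7]
EQ       → [-38, 1]

[-38, 1]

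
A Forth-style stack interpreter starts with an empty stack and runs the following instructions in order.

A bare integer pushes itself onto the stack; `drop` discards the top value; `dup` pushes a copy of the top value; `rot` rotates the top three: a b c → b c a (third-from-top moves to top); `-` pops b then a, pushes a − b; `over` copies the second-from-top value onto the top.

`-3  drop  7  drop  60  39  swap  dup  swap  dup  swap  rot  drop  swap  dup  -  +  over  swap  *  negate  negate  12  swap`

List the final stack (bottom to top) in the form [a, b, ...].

[39, 12, 2340]

-3     : [-3]
drop   : []
7      : [7]
drop   : []
60     : [60]
39     : [60, 39]
swap   : [39, 60]
dup    : [39, 60, 60]
swap   : [39, 60, 60]
dup    : [39, 60, 60, 60]
swap   : [39, 60, 60, 60]
rot    : [39, 60, 60, 60]
drop   : [39, 60, 60]
swap   : [39, 60, 60]
dup    : [39, 60, 60, 60]
-      : [39, 60, 0]
+      : [39, 60]
over   : [39, 60, 39]
swap   : [39, 39, 60]
*      : [39, 2340]
negate : [39, -2340]
negate : [39, 2340]
12     : [39, 2340, 12]
swap   : [39, 12, 2340]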